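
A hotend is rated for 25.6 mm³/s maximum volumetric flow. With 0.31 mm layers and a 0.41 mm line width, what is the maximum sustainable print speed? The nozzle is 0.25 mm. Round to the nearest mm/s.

Extrusion cross-section = 0.31 × 0.41, so 0.1271 mm².
Max speed = 25.6 / 0.1271 = 201.42 ≈ 201 mm/s.

201 mm/s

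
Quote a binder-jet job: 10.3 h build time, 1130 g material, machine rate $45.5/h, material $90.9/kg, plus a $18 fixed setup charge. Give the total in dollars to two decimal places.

$589.37

Machine-time cost: 45.5 × 10.3 → $468.65.
Feedstock cost: 90.9 × 1130/1000 → $102.717.
Total = 468.65 + 102.717 + 18 = 589.367 ≈ $589.37.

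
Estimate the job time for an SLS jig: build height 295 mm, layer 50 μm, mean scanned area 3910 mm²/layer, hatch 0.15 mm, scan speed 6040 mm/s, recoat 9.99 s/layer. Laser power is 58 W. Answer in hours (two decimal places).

23.45 hours

Number of layers: 295 / 0.05 → 5900 (rounded up).
Per-layer scan distance = 3910 / 0.15, so 26066.7 mm.
Scan time per layer = 26066.7 / 6040, so 4.3157 s.
Time per layer = 4.3157 + 9.99 = 14.3057 s.
Total: 5900 × 14.3057 s = 84403.63 s → 23.45 hours.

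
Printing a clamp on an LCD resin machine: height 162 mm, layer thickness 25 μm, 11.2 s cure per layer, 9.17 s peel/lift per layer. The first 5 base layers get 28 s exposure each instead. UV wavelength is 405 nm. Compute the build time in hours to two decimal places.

Layers = ⌈162/0.025⌉ = 6480.
Bottom layers = 5 × (28 + 9.17), so 185.85 s.
Normal layers = 6475 × (11.2 + 9.17) = 131895.75 s.
Sum: 185.85 + 131895.75 = 132081.6 s → 36.69 hours.

36.69 hours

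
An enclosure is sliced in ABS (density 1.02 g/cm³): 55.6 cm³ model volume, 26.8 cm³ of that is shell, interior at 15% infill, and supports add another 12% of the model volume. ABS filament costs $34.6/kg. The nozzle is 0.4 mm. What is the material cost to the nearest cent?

$1.33

Interior volume: 55.6 − 26.8 → 28.8 cm³.
Infill deposited = 0.15 × 28.8 = 4.32 cm³.
Support: 0.12 × 55.6 → 6.672 cm³.
Total printed volume = 26.8 + 4.32 + 6.672, so 37.792 cm³.
Mass = 37.792 × 1.02, so 38.54784 g.
At $34.6/kg: 38.54784/1000 × 34.6 = $1.33.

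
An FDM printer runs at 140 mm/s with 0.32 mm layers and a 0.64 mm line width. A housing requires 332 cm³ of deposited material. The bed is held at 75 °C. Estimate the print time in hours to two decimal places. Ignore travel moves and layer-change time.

Bead cross-section = 0.32 × 0.64 = 0.2048 mm².
Total extruded path = 332000/0.2048 = 1621093.8 mm.
Print-move time: 1621093.8 / 140 → 11579.2 s.
11579.2 s = 3.22 hours.

3.22 hours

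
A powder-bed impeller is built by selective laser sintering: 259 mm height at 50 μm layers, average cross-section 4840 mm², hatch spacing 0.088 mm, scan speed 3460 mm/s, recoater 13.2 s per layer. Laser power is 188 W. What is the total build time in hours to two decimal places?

Layers = ⌈259/0.05⌉ = 5180.
Scan path per layer = 4840 / 0.088 = 55000 mm.
Per-layer scan time = 55000 / 3460 = 15.896 s.
Time per layer = 15.896 + 13.2, so 29.096 s.
Total: 5180 × 29.096 s = 150717.28 s → 41.87 hours.

41.87 hours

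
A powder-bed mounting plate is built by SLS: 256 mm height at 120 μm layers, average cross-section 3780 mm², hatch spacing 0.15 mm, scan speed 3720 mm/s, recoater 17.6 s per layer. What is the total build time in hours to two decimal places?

14.45 hours

Layer count = ceil(256 / 0.12) = 2134.
Per-layer scan distance = 3780 / 0.15 = 25200 mm.
Scan time per layer: 25200 / 3720 → 6.7742 s.
Time per layer = 6.7742 + 17.6, so 24.3742 s.
Build time = 2134 × 24.3742 = 52014.5428 s = 14.45 hours.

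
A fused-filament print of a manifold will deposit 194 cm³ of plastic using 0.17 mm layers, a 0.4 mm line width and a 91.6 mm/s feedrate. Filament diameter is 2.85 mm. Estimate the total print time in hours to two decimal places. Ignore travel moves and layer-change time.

8.65 hours

Line area: 0.17 × 0.4 → 0.068 mm².
Total extruded path = 194000/0.068 = 2852941.2 mm.
Time extruding = 2852941.2 / 91.6, so 31145.6 s.
31145.6 s = 8.65 hours.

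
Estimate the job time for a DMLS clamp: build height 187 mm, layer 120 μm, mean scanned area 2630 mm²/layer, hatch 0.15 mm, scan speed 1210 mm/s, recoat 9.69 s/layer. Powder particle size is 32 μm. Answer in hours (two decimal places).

Number of layers: 187 / 0.12 → 1559 (rounded up).
Hatch length per layer: 2630 / 0.15 → 17533.3 mm.
Per-layer scan time: 17533.3 / 1210 → 14.4903 s.
Per-layer time = 14.4903 + 9.69 = 24.1803 s.
Build time = 1559 × 24.1803 = 37697.0877 s = 10.47 hours.

10.47 hours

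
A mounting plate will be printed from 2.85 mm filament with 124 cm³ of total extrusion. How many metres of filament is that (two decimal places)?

Filament cross-section = π × (2.85/2)² = 6.3794 mm².
L = 124000 mm³ / 6.3794 mm² = 19437.56 mm, i.e. 19.44 m.

19.44 m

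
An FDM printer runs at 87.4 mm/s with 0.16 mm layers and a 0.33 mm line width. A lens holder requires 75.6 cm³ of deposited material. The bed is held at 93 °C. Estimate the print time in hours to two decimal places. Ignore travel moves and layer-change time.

Line area = 0.16 × 0.33, so 0.0528 mm².
Toolpath length = 75.6 cm³ / 0.0528 mm² = 75600 / 0.0528 = 1431818.2 mm.
Time extruding = 1431818.2 / 87.4, so 16382.4 s.
That's 16382.4 s → 4.55 hours.

4.55 hours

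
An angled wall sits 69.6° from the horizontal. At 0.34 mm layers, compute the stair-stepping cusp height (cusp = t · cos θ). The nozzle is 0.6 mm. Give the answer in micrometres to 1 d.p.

118.5 μm

h_c = t·cos θ = 0.34 × 0.3486 = 0.118524 mm (118.5 μm).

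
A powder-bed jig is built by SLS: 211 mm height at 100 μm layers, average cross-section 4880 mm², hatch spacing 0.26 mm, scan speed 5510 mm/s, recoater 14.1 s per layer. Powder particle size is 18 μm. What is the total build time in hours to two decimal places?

Number of layers: 211 / 0.1 → 2110 (rounded up).
Scan path per layer: 4880 / 0.26 → 18769.2 mm.
Per-layer scan time: 18769.2 / 5510 → 3.4064 s.
Time per layer: 3.4064 + 14.1 → 17.5064 s.
Total: 2110 × 17.5064 s = 36938.504 s → 10.26 hours.

10.26 hours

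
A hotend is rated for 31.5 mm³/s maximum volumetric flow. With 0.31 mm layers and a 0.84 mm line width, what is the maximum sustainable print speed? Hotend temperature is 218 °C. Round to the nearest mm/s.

A = 0.31 × 0.84, so 0.2604 mm².
Max speed = 31.5 / 0.2604 = 120.97 ≈ 121 mm/s.

121 mm/s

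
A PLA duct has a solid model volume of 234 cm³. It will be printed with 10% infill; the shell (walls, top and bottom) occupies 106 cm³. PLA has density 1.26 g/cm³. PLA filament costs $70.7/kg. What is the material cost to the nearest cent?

$10.58

Interior volume = 234 − 106, so 128 cm³.
Deposited infill = 0.10 × 128 = 12.8 cm³.
Total extruded = 106 + 12.8, so 118.8 cm³.
Mass = 118.8 × 1.26, so 149.688 g.
At $70.7/kg: 149.688/1000 × 70.7 = $10.58.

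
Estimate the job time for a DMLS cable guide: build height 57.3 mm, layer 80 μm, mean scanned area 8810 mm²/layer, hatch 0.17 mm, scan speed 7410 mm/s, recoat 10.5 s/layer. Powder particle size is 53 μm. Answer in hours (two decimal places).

3.48 hours

Number of layers: 57.3 / 0.08 → 717 (rounded up).
Hatch length per layer: 8810 / 0.17 → 51823.5 mm.
Scan time per layer = 51823.5 / 7410 = 6.9937 s.
Per-layer time: 6.9937 + 10.5 → 17.4937 s.
Build time = 717 × 17.4937 = 12542.9829 s = 3.48 hours.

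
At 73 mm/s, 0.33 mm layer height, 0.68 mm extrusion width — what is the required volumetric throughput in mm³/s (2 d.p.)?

A = 0.33 × 0.68 = 0.2244 mm².
Q = v·A = 73 × 0.2244 = 16.38 mm³/s.

16.38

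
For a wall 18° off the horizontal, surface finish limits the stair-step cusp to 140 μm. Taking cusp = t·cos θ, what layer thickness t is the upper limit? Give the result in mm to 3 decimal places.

0.147 mm

cos(18°) = 0.9511; t_max = 0.14/0.9511 = 0.147 mm.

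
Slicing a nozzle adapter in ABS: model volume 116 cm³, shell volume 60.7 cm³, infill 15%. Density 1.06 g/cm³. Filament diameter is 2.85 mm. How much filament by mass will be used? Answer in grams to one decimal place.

73.1 g

Volume inside the shell = 116 − 60.7 = 55.3 cm³.
Infill deposited: 0.15 × 55.3 → 8.295 cm³.
Total printed volume = 60.7 + 8.295 = 68.995 cm³.
Mass = 68.995 × 1.06, so 73.1347 g.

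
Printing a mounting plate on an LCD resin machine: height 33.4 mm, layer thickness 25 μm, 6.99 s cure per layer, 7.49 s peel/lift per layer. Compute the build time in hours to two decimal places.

Number of layers: 33.4 / 0.025 → 1336 (rounded up).
Per-layer time: 6.99 + 7.49 → 14.48 s.
Total = 1336 × 14.48 = 19345.28 s = 5.37 hours.

5.37 hours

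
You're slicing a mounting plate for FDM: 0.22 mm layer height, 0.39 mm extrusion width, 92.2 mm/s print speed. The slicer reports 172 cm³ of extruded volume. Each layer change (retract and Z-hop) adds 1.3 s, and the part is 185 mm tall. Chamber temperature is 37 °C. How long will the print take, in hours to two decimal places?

Extrusion cross-section: 0.22 × 0.39 → 0.0858 mm².
Total extruded path = 172000/0.0858 = 2004662 mm.
Extrusion time = 2004662 / 92.2, so 21742.5 s.
Layers = ⌈185/0.22⌉ = 841.
Layer-change overhead: 841 × 1.3 → 1093.3 s.
Altogether 21742.5 + 1093.3 = 22835.8 s, i.e. 6.34 hours.

6.34 hours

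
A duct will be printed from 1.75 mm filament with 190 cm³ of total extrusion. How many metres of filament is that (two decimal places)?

Cross-section of 1.75 mm filament: π·(1.75/2)² = 2.4053 mm².
L = 190000 mm³ / 2.4053 mm² = 78992.23 mm, i.e. 78.99 m.

78.99 m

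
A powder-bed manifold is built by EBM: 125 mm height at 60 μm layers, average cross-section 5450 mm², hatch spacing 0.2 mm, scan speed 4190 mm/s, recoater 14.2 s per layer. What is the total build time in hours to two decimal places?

Layer count = ceil(125 / 0.06) = 2084.
Hatch length per layer = 5450 / 0.2, so 27250 mm.
Scan time per layer: 27250 / 4190 → 6.5036 s.
Layer cycle = 6.5036 + 14.2 = 20.7036 s.
Total: 2084 × 20.7036 s = 43146.3024 s → 11.99 hours.

11.99 hours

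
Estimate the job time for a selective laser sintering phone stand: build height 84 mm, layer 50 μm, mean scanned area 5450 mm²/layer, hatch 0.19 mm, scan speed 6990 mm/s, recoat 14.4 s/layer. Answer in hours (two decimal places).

Layers = ⌈84/0.05⌉ = 1680.
Per-layer scan distance = 5450 / 0.19 = 28684.2 mm.
Laser time per layer = 28684.2 / 6990 = 4.1036 s.
Layer cycle = 4.1036 + 14.4 = 18.5036 s.
1680 layers × 18.5036 s/layer = 31086.048 s, i.e. 8.64 hours.

8.64 hours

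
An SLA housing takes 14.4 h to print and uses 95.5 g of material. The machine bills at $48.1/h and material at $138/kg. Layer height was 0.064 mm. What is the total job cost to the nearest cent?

Machine cost = 48.1 × 14.4, so $692.64.
Feedstock cost = 138 × 95.5/1000 = $13.179.
Total = 692.64 + 13.179 = 705.819 ≈ $705.82.

$705.82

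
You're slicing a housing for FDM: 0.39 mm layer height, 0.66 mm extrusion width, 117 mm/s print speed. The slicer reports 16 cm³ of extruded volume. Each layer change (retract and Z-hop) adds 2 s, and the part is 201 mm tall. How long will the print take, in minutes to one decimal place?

Bead cross-section = 0.39 × 0.66, so 0.2574 mm².
Path length: 16000 mm³ / 0.2574 mm² → 62160.1 mm.
Print-move time = 62160.1 / 117, so 531.3 s.
Layers = ⌈201/0.39⌉ = 516.
Layer-change overhead: 516 × 2 → 1032 s.
Total = 531.3 + 1032 = 1563.3 s = 26.1 minutes.

26.1 minutes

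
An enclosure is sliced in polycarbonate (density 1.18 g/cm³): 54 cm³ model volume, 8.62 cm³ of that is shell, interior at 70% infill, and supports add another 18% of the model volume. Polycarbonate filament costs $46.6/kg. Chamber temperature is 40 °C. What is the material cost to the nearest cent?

Infill region = 54 − 8.62, so 45.38 cm³.
Deposited infill = 0.70 × 45.38, so 31.766 cm³.
Support: 0.18 × 54 → 9.72 cm³.
Total extruded: 8.62 + 31.766 + 9.72 → 50.106 cm³.
Mass = 50.106 × 1.18, so 59.12508 g.
Cost = 59.12508 g / 1000 × $46.6/kg = $2.76.

$2.76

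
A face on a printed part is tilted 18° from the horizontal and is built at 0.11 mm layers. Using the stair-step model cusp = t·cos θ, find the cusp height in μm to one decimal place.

104.6 μm

Cusp = layer height × cos(18°) = 0.11 × 0.9511 = 0.104621 mm = 104.6 μm.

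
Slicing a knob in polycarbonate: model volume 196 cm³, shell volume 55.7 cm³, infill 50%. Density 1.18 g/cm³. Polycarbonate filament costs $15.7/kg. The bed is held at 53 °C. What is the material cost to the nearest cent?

Volume inside the shell = 196 − 55.7, so 140.3 cm³.
Deposited infill: 0.50 × 140.3 → 70.15 cm³.
Deposited volume: 55.7 + 70.15 → 125.85 cm³.
Mass = 125.85 × 1.18 = 148.503 g.
Cost = 148.503 g / 1000 × $15.7/kg = $2.33.

$2.33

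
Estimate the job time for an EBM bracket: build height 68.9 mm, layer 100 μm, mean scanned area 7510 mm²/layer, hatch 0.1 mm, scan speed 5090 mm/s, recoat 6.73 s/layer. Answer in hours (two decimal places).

4.11 hours

Number of layers: 68.9 / 0.1 → 689 (rounded up).
Scan path per layer = 7510 / 0.1, so 75100 mm.
Beam time per layer = 75100 / 5090 = 14.7544 s.
Layer cycle = 14.7544 + 6.73, so 21.4844 s.
Total: 689 × 21.4844 s = 14802.7516 s → 4.11 hours.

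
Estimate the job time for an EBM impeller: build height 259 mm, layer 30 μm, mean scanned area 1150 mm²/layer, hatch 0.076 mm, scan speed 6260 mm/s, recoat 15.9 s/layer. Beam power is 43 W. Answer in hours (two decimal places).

Number of layers: 259 / 0.03 → 8634 (rounded up).
Scan path per layer = 1150 / 0.076, so 15131.6 mm.
Per-layer scan time = 15131.6 / 6260, so 2.4172 s.
Per-layer time = 2.4172 + 15.9, so 18.3172 s.
8634 layers × 18.3172 s/layer = 158150.7048 s, i.e. 43.93 hours.

43.93 hours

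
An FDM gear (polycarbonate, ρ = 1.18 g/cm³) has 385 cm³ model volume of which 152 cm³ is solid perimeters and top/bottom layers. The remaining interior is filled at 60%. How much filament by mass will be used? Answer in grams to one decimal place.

Infill region = 385 − 152 = 233 cm³.
Infill volume = 0.60 × 233, so 139.8 cm³.
Total extruded: 152 + 139.8 → 291.8 cm³.
Mass = 291.8 × 1.18 = 344.324 g.

344.3 g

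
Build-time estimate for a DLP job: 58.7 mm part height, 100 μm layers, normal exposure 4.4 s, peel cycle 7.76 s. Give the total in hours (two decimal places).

Layers = ⌈58.7/0.1⌉ = 587.
Per-layer time = 4.4 + 7.76, so 12.16 s.
Total = 587 × 12.16 = 7137.92 s = 1.98 hours.

1.98 hours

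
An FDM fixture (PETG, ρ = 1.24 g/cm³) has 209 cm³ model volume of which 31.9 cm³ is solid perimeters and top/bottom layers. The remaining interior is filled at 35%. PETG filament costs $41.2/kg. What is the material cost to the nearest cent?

Volume inside the shell: 209 − 31.9 → 177.1 cm³.
Deposited infill: 0.35 × 177.1 → 61.985 cm³.
Deposited volume = 31.9 + 61.985, so 93.885 cm³.
Mass: 93.885 × 1.24 → 116.4174 g.
At $41.2/kg: 116.4174/1000 × 41.2 = $4.80.

$4.80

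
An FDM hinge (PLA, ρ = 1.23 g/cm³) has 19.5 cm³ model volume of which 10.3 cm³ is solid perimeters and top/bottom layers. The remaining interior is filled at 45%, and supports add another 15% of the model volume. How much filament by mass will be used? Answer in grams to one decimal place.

21.4 g

Volume inside the shell = 19.5 − 10.3 = 9.2 cm³.
Deposited infill = 0.45 × 9.2, so 4.14 cm³.
Support = 0.15 × 19.5, so 2.925 cm³.
Deposited volume: 10.3 + 4.14 + 2.925 → 17.365 cm³.
Mass = 17.365 × 1.23, so 21.35895 g.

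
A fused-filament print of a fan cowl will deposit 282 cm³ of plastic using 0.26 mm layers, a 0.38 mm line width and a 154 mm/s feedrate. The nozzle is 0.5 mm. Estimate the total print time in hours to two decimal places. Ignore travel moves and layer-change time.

Bead cross-section = 0.26 × 0.38, so 0.0988 mm².
Toolpath length = 282 cm³ / 0.0988 mm² = 282000 / 0.0988 = 2854251 mm.
Extrusion time = 2854251 / 154 = 18534.1 s.
In the requested units: 18534.1 s = 5.15 hours.

5.15 hours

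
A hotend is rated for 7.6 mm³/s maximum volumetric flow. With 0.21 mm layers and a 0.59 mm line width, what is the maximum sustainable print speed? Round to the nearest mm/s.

61 mm/s

Bead cross-section = 0.21 × 0.59 = 0.1239 mm².
Max speed = 7.6 / 0.1239 = 61.34 ≈ 61 mm/s.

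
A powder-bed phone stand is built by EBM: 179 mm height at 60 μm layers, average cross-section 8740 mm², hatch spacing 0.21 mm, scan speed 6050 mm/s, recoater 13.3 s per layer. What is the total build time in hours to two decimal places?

Layers = ⌈179/0.06⌉ = 2984.
Hatch length per layer = 8740 / 0.21, so 41619 mm.
Scan time per layer = 41619 / 6050, so 6.8792 s.
Time per layer = 6.8792 + 13.3, so 20.1792 s.
Build time = 2984 × 20.1792 = 60214.7328 s = 16.73 hours.

16.73 hours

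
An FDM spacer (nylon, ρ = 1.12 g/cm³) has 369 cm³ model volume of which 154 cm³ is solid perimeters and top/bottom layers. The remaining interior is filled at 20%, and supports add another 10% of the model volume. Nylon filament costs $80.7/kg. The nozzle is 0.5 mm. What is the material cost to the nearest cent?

$21.14

Infill region: 369 − 154 → 215 cm³.
Deposited infill: 0.20 × 215 → 43 cm³.
Support = 0.10 × 369, so 36.9 cm³.
Deposited volume = 154 + 43 + 36.9 = 233.9 cm³.
Mass = 233.9 × 1.12 = 261.968 g.
At $80.7/kg: 261.968/1000 × 80.7 = $21.14.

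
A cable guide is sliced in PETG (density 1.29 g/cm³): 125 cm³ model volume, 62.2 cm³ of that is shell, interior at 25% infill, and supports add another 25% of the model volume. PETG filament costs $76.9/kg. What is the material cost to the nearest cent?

$10.83

Interior volume = 125 − 62.2, so 62.8 cm³.
Infill volume: 0.25 × 62.8 → 15.7 cm³.
Support = 0.25 × 125 = 31.25 cm³.
Total extruded = 62.2 + 15.7 + 31.25, so 109.15 cm³.
Mass = 109.15 × 1.29 = 140.8035 g.
At $76.9/kg: 140.8035/1000 × 76.9 = $10.83.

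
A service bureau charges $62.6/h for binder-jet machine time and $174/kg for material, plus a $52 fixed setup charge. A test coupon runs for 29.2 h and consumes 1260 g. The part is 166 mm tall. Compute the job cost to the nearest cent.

Machine cost = 62.6 × 29.2 = $1827.92.
Material charge: 174 × 1260/1000 → $219.24.
Total = 1827.92 + 219.24 + 52 = $2099.16.

$2099.16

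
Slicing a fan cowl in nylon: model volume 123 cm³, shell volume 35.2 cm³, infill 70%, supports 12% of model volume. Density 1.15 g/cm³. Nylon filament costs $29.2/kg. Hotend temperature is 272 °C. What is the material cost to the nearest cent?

$3.74

Infill region = 123 − 35.2 = 87.8 cm³.
Infill deposited = 0.70 × 87.8, so 61.46 cm³.
Support = 0.12 × 123 = 14.76 cm³.
Total printed volume: 35.2 + 61.46 + 14.76 → 111.42 cm³.
Mass = 111.42 × 1.15 = 128.133 g.
Cost = 128.133 g / 1000 × $29.2/kg = $3.74.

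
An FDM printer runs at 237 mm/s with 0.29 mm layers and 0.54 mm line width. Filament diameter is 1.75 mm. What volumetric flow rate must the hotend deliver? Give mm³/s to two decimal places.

37.11

Extrusion cross-section = 0.29 × 0.54 = 0.1566 mm².
Volumetric flow = 237 × 0.1566 = 37.11 mm³/s.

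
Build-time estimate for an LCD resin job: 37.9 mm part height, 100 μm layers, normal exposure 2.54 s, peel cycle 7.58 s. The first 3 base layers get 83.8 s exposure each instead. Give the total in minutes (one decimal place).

68.0 minutes

Number of layers: 37.9 / 0.1 → 379 (rounded up).
Burn-in layers = 3 × (83.8 + 7.58) = 274.14 s.
Normal layers: 376 × (2.54 + 7.58) → 3805.12 s.
Sum: 274.14 + 3805.12 = 4079.26 s → 68.0 minutes.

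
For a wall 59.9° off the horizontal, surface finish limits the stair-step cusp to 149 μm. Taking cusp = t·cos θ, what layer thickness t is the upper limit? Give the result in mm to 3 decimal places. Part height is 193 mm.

0.297 mm

cos(59.9°) = 0.5015; t_max = 0.149/0.5015 = 0.297 mm.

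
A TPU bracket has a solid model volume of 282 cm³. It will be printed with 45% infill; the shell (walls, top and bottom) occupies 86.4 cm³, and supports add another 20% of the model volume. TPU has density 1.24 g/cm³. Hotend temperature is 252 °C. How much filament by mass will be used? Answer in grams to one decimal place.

286.2 g

Infill region = 282 − 86.4 = 195.6 cm³.
Deposited infill = 0.45 × 195.6, so 88.02 cm³.
Support: 0.20 × 282 → 56.4 cm³.
Total printed volume: 86.4 + 88.02 + 56.4 → 230.82 cm³.
Mass = 230.82 × 1.24, so 286.2168 g.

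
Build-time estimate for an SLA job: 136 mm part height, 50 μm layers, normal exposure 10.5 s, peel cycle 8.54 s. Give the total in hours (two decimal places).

Layer count = ceil(136 / 0.05) = 2720.
Cycle time = 10.5 + 8.54 = 19.04 s.
Build time: 2720 × 19.04 s = 51788.8 s, i.e. 14.39 hours.

14.39 hours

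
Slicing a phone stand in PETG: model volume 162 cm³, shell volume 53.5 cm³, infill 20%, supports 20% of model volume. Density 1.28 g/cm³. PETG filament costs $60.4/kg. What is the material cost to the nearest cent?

Infill region: 162 − 53.5 → 108.5 cm³.
Deposited infill: 0.20 × 108.5 → 21.7 cm³.
Support: 0.20 × 162 → 32.4 cm³.
Deposited volume = 53.5 + 21.7 + 32.4 = 107.6 cm³.
Mass: 107.6 × 1.28 → 137.728 g.
At $60.4/kg: 137.728/1000 × 60.4 = $8.32.

$8.32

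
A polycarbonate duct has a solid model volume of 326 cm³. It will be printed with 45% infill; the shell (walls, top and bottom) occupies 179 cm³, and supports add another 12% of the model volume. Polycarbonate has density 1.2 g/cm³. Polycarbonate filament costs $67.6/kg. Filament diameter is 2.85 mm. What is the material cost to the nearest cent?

$23.06

Interior volume: 326 − 179 → 147 cm³.
Infill deposited = 0.45 × 147 = 66.15 cm³.
Support: 0.12 × 326 → 39.12 cm³.
Total extruded = 179 + 66.15 + 39.12, so 284.27 cm³.
Mass = 284.27 × 1.2 = 341.124 g.
Cost = 341.124 g / 1000 × $67.6/kg = $23.06.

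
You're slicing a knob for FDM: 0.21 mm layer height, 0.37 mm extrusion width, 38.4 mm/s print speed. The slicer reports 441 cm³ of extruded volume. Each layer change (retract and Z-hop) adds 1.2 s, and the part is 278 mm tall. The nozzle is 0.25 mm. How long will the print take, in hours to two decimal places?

41.50 hours

Extrusion cross-section: 0.21 × 0.37 → 0.0777 mm².
Total extruded path = 441000/0.0777 = 5675675.7 mm.
Time extruding = 5675675.7 / 38.4, so 147804.1 s.
Layer count = ceil(278 / 0.21) = 1324.
Layer-change overhead: 1324 × 1.2 → 1588.8 s.
Total = 147804.1 + 1588.8 = 149392.9 s = 41.50 hours.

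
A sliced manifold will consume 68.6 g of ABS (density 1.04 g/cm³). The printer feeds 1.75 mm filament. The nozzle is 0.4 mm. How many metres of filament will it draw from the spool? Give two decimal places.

Extruded volume: 68.6/1.04 = 65.9615 cm³ (65961.5 mm³).
Filament cross-section = π × (1.75/2)² = 2.4053 mm².
L = V/A = 65961.5/2.4053 = 27423.4 mm → 27.42 m.

27.42 m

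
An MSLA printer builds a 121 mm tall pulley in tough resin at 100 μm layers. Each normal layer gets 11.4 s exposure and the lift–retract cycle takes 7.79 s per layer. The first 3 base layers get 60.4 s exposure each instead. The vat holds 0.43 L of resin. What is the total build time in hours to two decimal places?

Layer count = ceil(121 / 0.1) = 1210.
Base layers = 3 × (60.4 + 7.79), so 204.57 s.
Normal layers = 1207 × (11.4 + 7.79), so 23162.33 s.
Sum: 204.57 + 23162.33 = 23366.9 s → 6.49 hours.

6.49 hours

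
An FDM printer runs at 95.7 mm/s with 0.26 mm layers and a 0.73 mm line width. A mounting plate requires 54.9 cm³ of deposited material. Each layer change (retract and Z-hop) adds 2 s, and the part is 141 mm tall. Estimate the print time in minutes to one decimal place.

Line area: 0.26 × 0.73 → 0.1898 mm².
Total extruded path = 54900/0.1898 = 289251.8 mm.
Time extruding: 289251.8 / 95.7 → 3022.5 s.
Layers = ⌈141/0.26⌉ = 543.
Non-print overhead: 543 × 2 → 1086 s.
Altogether 3022.5 + 1086 = 4108.5 s, i.e. 68.5 minutes.

68.5 minutes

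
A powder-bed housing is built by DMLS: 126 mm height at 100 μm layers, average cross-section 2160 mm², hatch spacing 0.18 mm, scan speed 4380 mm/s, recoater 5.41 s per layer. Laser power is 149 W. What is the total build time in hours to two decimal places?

2.85 hours

Number of layers: 126 / 0.1 → 1260 (rounded up).
Hatch length per layer = 2160 / 0.18, so 12000 mm.
Per-layer scan time: 12000 / 4380 → 2.7397 s.
Layer cycle: 2.7397 + 5.41 → 8.1497 s.
1260 layers × 8.1497 s/layer = 10268.622 s, i.e. 2.85 hours.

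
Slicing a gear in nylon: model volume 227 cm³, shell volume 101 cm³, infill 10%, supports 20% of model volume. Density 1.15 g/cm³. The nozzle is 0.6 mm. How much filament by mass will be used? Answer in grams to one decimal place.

182.9 g

Volume inside the shell: 227 − 101 → 126 cm³.
Deposited infill: 0.10 × 126 → 12.6 cm³.
Support = 0.20 × 227 = 45.4 cm³.
Deposited volume = 101 + 12.6 + 45.4, so 159 cm³.
Mass = 159 × 1.15 = 182.85 g.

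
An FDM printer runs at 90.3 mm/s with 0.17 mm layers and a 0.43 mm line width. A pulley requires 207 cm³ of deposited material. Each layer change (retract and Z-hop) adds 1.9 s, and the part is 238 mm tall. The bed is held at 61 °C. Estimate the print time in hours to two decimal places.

9.45 hours

Extrusion cross-section = 0.17 × 0.43 = 0.0731 mm².
Total extruded path = 207000/0.0731 = 2831737.3 mm.
Print-move time = 2831737.3 / 90.3, so 31359.2 s.
Layers = ⌈238/0.17⌉ = 1400.
Z-hop total: 1400 × 1.9 → 2660 s.
Altogether 31359.2 + 2660 = 34019.2 s, i.e. 9.45 hours.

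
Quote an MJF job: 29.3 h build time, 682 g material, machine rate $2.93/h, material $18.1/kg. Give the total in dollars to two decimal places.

$98.19

Machine-time cost: 2.93 × 29.3 → $85.849.
Feedstock cost: 18.1 × 682/1000 → $12.3442.
Job cost: 85.849 + 12.3442 = 98.1932 ≈ $98.19.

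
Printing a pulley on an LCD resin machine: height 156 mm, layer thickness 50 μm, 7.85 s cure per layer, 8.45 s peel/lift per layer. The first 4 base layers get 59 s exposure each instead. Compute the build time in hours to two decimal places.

14.18 hours

Number of layers: 156 / 0.05 → 3120 (rounded up).
Burn-in layers = 4 × (59 + 8.45), so 269.8 s.
Regular layers: 3116 × (7.85 + 8.45) → 50790.8 s.
Total = 269.8 + 50790.8 = 51060.6 s = 14.18 hours.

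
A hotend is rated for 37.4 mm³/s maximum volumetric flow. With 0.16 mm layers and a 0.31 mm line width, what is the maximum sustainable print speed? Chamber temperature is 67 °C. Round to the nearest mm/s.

Extrusion cross-section = 0.16 × 0.31, so 0.0496 mm².
Max speed = 37.4 / 0.0496 = 754.03 ≈ 754 mm/s.

754 mm/s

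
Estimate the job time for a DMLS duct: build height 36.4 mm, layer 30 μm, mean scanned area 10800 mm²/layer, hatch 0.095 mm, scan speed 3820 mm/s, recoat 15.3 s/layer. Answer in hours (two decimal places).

Number of layers: 36.4 / 0.03 → 1214 (rounded up).
Scan path per layer = 10800 / 0.095 = 113684.2 mm.
Scan time per layer = 113684.2 / 3820, so 29.7603 s.
Layer cycle: 29.7603 + 15.3 → 45.0603 s.
1214 layers × 45.0603 s/layer = 54703.2042 s, i.e. 15.20 hours.

15.20 hours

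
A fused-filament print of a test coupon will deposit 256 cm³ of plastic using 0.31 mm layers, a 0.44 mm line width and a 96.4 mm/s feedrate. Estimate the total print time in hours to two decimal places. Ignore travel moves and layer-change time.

Extrusion cross-section = 0.31 × 0.44 = 0.1364 mm².
Total extruded path = 256000/0.1364 = 1876832.8 mm.
Print-move time = 1876832.8 / 96.4 = 19469.2 s.
Converting: 19469.2 s = 5.41 hours.

5.41 hours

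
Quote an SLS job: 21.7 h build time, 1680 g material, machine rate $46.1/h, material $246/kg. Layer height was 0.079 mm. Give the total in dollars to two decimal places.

$1413.65

Machine-time cost = 46.1 × 21.7 = $1000.37.
Material cost = 246 × 1680/1000, so $413.28.
Job cost: 1000.37 + 413.28 = $1413.65.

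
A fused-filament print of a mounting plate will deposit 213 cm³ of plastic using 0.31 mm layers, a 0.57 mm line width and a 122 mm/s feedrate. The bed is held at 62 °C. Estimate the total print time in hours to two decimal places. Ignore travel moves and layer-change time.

2.74 hours

Extrusion cross-section = 0.31 × 0.57, so 0.1767 mm².
Path length: 213000 mm³ / 0.1767 mm² → 1205432.9 mm.
Print-move time = 1205432.9 / 122, so 9880.6 s.
That's 9880.6 s → 2.74 hours.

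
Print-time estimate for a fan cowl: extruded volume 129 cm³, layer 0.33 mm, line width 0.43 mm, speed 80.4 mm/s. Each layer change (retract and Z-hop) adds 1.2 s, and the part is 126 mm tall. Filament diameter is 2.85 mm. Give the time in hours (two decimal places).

3.27 hours

Bead cross-section: 0.33 × 0.43 → 0.1419 mm².
Total extruded path = 129000/0.1419 = 909090.9 mm.
Print-move time = 909090.9 / 80.4, so 11307.1 s.
Layer count = ceil(126 / 0.33) = 382.
Z-hop total: 382 × 1.2 → 458.4 s.
Total = 11307.1 + 458.4 = 11765.5 s = 3.27 hours.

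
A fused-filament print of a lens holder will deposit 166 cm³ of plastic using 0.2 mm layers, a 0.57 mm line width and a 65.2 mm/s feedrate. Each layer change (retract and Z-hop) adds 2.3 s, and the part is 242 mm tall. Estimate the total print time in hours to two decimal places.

6.98 hours

Bead cross-section = 0.2 × 0.57, so 0.114 mm².
Toolpath length = 166 cm³ / 0.114 mm² = 166000 / 0.114 = 1456140.4 mm.
Print-move time = 1456140.4 / 65.2 = 22333.4 s.
Layer count = ceil(242 / 0.2) = 1210.
Non-print overhead: 1210 × 2.3 → 2783 s.
Total = 22333.4 + 2783 = 25116.4 s = 6.98 hours.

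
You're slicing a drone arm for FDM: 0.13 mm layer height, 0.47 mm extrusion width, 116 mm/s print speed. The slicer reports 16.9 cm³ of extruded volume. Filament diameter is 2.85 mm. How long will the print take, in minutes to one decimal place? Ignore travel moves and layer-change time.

39.7 minutes

Bead cross-section = 0.13 × 0.47, so 0.0611 mm².
Total extruded path = 16900/0.0611 = 276595.7 mm.
Time extruding = 276595.7 / 116 = 2384.4 s.
2384.4 s = 39.7 minutes.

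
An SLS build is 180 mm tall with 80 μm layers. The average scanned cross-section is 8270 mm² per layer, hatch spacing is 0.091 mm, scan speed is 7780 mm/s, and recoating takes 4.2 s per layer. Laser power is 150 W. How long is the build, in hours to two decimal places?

9.93 hours

Layer count = ceil(180 / 0.08) = 2250.
Hatch length per layer = 8270 / 0.091 = 90879.1 mm.
Laser time per layer: 90879.1 / 7780 → 11.6811 s.
Time per layer = 11.6811 + 4.2, so 15.8811 s.
2250 layers × 15.8811 s/layer = 35732.475 s, i.e. 9.93 hours.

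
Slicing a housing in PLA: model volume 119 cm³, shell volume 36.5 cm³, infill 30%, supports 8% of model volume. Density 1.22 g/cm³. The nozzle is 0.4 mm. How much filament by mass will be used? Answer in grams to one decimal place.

86.3 g

Volume inside the shell = 119 − 36.5 = 82.5 cm³.
Deposited infill = 0.30 × 82.5, so 24.75 cm³.
Support = 0.08 × 119 = 9.52 cm³.
Deposited volume: 36.5 + 24.75 + 9.52 → 70.77 cm³.
Mass = 70.77 × 1.22 = 86.3394 g.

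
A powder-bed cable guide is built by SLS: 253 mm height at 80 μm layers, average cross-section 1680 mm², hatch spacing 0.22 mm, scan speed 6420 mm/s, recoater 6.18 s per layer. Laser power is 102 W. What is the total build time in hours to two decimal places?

6.47 hours

Layer count = ceil(253 / 0.08) = 3163.
Scan path per layer = 1680 / 0.22, so 7636.4 mm.
Laser time per layer = 7636.4 / 6420, so 1.1895 s.
Layer cycle: 1.1895 + 6.18 → 7.3695 s.
3163 layers × 7.3695 s/layer = 23309.7285 s, i.e. 6.47 hours.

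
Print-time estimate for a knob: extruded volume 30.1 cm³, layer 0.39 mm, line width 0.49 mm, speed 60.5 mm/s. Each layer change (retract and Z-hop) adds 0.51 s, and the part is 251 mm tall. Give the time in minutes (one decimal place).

Bead cross-section = 0.39 × 0.49 = 0.1911 mm².
Total extruded path = 30100/0.1911 = 157509.2 mm.
Extrusion time = 157509.2 / 60.5 = 2603.5 s.
Number of layers: 251 / 0.39 → 644 (rounded up).
Layer-change overhead: 644 × 0.51 → 328.44 s.
Total = 2603.5 + 328.44 = 2931.94 s = 48.9 minutes.

48.9 minutes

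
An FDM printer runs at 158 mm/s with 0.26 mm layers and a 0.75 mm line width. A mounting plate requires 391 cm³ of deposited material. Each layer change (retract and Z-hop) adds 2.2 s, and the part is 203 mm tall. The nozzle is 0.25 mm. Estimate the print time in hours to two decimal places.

Bead cross-section: 0.26 × 0.75 → 0.195 mm².
Path length: 391000 mm³ / 0.195 mm² → 2005128.2 mm.
Time extruding: 2005128.2 / 158 → 12690.7 s.
Layer count = ceil(203 / 0.26) = 781.
Layer-change overhead = 781 × 2.2 = 1718.2 s.
Altogether 12690.7 + 1718.2 = 14408.9 s, i.e. 4.00 hours.

4.00 hours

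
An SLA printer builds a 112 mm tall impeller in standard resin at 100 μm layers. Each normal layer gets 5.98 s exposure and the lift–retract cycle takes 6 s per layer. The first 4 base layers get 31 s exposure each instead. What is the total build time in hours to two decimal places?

Number of layers: 112 / 0.1 → 1120 (rounded up).
Burn-in layers = 4 × (31 + 6), so 148 s.
Normal layers: 1116 × (5.98 + 6) → 13369.68 s.
Total = 148 + 13369.68 = 13517.68 s = 3.75 hours.

3.75 hours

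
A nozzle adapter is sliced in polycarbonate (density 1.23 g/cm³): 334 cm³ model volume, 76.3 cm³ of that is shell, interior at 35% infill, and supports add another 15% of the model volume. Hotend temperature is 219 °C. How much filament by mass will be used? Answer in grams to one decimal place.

Interior volume = 334 − 76.3 = 257.7 cm³.
Infill deposited: 0.35 × 257.7 → 90.195 cm³.
Support: 0.15 × 334 → 50.1 cm³.
Deposited volume = 76.3 + 90.195 + 50.1, so 216.595 cm³.
Mass = 216.595 × 1.23, so 266.41185 g.

266.4 g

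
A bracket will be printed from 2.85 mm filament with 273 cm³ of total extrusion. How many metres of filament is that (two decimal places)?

42.79 m

Filament cross-section = π × (2.85/2)² = 6.3794 mm².
Length = 273 cm³ / 6.3794 mm² = 273000 / 6.3794 = 42793.99 mm = 42.79 m.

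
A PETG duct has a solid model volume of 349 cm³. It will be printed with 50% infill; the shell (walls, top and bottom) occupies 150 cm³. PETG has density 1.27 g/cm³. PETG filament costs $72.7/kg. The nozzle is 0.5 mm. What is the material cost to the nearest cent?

Interior volume = 349 − 150 = 199 cm³.
Deposited infill: 0.50 × 199 → 99.5 cm³.
Total extruded = 150 + 99.5 = 249.5 cm³.
Mass = 249.5 × 1.27 = 316.865 g.
Cost = 316.865 g / 1000 × $72.7/kg = $23.04.

$23.04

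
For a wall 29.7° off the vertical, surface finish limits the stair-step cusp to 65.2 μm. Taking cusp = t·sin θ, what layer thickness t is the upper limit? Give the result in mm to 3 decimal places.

0.132 mm

Layer height = cusp / sin(29.7°) = 0.0652 / 0.4955 = 0.132 mm.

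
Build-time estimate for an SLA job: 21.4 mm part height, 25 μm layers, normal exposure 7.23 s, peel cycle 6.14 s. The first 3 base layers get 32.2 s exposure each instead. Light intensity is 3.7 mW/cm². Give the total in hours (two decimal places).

3.20 hours

Layers = ⌈21.4/0.025⌉ = 856.
Bottom layers: 3 × (32.2 + 6.14) → 115.02 s.
Remaining layers = 853 × (7.23 + 6.14), so 11404.61 s.
Sum: 115.02 + 11404.61 = 11519.63 s → 3.20 hours.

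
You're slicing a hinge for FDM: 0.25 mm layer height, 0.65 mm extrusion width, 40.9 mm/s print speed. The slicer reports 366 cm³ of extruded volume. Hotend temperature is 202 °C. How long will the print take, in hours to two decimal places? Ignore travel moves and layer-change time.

Line area = 0.25 × 0.65 = 0.1625 mm².
Toolpath length = 366 cm³ / 0.1625 mm² = 366000 / 0.1625 = 2252307.7 mm.
Extrusion time: 2252307.7 / 40.9 → 55068.6 s.
In the requested units: 55068.6 s = 15.30 hours.

15.30 hours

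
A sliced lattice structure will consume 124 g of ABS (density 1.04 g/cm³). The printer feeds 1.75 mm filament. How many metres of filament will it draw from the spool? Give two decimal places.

49.57 m

Extruded volume: 124/1.04 = 119.2308 cm³ (119230.8 mm³).
Cross-section of 1.75 mm filament: π·(1.75/2)² = 2.4053 mm².
Length = 119230.8 / 2.4053 = 49570.03 mm = 49.57 m.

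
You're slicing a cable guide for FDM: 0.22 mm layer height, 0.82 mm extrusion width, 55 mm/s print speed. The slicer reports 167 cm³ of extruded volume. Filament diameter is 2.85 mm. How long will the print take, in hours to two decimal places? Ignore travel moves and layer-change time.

4.68 hours

Line area: 0.22 × 0.82 → 0.1804 mm².
Toolpath length = 167 cm³ / 0.1804 mm² = 167000 / 0.1804 = 925720.6 mm.
Print-move time: 925720.6 / 55 → 16831.3 s.
In the requested units: 16831.3 s = 4.68 hours.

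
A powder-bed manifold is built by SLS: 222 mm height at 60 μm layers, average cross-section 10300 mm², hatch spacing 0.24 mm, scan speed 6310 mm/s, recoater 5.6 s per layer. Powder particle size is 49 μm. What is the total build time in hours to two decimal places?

Layer count = ceil(222 / 0.06) = 3700.
Per-layer scan distance: 10300 / 0.24 → 42916.7 mm.
Laser time per layer: 42916.7 / 6310 → 6.8014 s.
Time per layer = 6.8014 + 5.6 = 12.4014 s.
Build time = 3700 × 12.4014 = 45885.18 s = 12.75 hours.

12.75 hours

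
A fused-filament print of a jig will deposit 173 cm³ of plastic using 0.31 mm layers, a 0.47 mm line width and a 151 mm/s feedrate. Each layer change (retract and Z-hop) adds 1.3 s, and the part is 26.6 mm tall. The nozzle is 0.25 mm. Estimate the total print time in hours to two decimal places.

Bead cross-section = 0.31 × 0.47 = 0.1457 mm².
Path length: 173000 mm³ / 0.1457 mm² → 1187371.3 mm.
Time extruding: 1187371.3 / 151 → 7863.4 s.
Layer count = ceil(26.6 / 0.31) = 86.
Z-hop total: 86 × 1.3 → 111.8 s.
Altogether 7863.4 + 111.8 = 7975.2 s, i.e. 2.22 hours.

2.22 hours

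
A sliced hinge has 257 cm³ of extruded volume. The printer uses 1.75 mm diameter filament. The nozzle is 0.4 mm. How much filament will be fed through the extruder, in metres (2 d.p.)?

Filament cross-section = π × (1.75/2)² = 2.4053 mm².
L = 257000 mm³ / 2.4053 mm² = 106847.38 mm, i.e. 106.85 m.

106.85 m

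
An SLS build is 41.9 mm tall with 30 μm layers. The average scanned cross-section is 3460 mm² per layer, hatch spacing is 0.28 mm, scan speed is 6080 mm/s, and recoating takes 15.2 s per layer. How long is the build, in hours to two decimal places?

Layers = ⌈41.9/0.03⌉ = 1397.
Hatch length per layer = 3460 / 0.28, so 12357.1 mm.
Laser time per layer = 12357.1 / 6080, so 2.0324 s.
Per-layer time = 2.0324 + 15.2, so 17.2324 s.
1397 layers × 17.2324 s/layer = 24073.6628 s, i.e. 6.69 hours.

6.69 hours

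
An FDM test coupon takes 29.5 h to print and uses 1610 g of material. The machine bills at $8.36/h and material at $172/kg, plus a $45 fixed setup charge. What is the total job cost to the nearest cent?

$568.54

Time charge = 8.36 × 29.5, so $246.62.
Feedstock cost: 172 × 1610/1000 → $276.92.
Total = 246.62 + 276.92 + 45 = $568.54.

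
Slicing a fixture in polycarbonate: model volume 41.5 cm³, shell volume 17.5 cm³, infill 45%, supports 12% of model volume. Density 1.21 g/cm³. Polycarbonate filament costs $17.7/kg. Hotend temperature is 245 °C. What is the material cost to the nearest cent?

$0.71

Infill region = 41.5 − 17.5, so 24 cm³.
Infill volume = 0.45 × 24, so 10.8 cm³.
Support = 0.12 × 41.5, so 4.98 cm³.
Deposited volume = 17.5 + 10.8 + 4.98, so 33.28 cm³.
Mass = 33.28 × 1.21 = 40.2688 g.
Cost = 40.2688 g / 1000 × $17.7/kg = $0.71.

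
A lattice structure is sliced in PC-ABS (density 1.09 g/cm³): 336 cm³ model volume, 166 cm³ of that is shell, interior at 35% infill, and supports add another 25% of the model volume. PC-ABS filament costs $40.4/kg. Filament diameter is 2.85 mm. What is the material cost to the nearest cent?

Volume inside the shell = 336 − 166 = 170 cm³.
Deposited infill = 0.35 × 170 = 59.5 cm³.
Support = 0.25 × 336, so 84 cm³.
Total printed volume = 166 + 59.5 + 84, so 309.5 cm³.
Mass = 309.5 × 1.09, so 337.355 g.
Cost = 337.355 g / 1000 × $40.4/kg = $13.63.

$13.63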